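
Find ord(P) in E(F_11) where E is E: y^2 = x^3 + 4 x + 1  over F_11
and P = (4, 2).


Compute successive multiples of P until we hit O:
  1P = (4, 2)
  2P = (7, 3)
  3P = (5, 5)
  4P = (0, 10)
  5P = (0, 1)
  6P = (5, 6)
  7P = (7, 8)
  8P = (4, 9)
  ... (continuing to 9P)
  9P = O

ord(P) = 9


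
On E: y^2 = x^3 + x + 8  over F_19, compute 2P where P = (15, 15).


Doubling: s = (3 x1^2 + a) / (2 y1)
s = (3*15^2 + 1) / (2*15) mod 19 = 1
x3 = s^2 - 2 x1 mod 19 = 1^2 - 2*15 = 9
y3 = s (x1 - x3) - y1 mod 19 = 1 * (15 - 9) - 15 = 10

2P = (9, 10)


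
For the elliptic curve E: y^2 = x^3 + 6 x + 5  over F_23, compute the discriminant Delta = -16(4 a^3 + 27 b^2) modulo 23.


4 a^3 + 27 b^2 = 4*6^3 + 27*5^2 = 864 + 675 = 1539
Delta = -16 * (1539) = -24624
Delta mod 23 = 9

Delta = 9 (mod 23)


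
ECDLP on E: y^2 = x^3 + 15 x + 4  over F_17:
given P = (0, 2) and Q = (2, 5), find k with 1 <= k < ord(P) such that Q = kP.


Enumerate multiples of P until we hit Q = (2, 5):
  1P = (0, 2)
  2P = (13, 13)
  3P = (2, 12)
  4P = (6, 2)
  5P = (11, 15)
  6P = (14, 0)
  7P = (11, 2)
  8P = (6, 15)
  9P = (2, 5)
Match found at i = 9.

k = 9


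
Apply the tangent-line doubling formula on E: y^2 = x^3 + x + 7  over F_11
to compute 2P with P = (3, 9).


Doubling: s = (3 x1^2 + a) / (2 y1)
s = (3*3^2 + 1) / (2*9) mod 11 = 4
x3 = s^2 - 2 x1 mod 11 = 4^2 - 2*3 = 10
y3 = s (x1 - x3) - y1 mod 11 = 4 * (3 - 10) - 9 = 7

2P = (10, 7)


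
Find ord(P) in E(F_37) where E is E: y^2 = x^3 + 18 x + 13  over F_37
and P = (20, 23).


Compute successive multiples of P until we hit O:
  1P = (20, 23)
  2P = (30, 5)
  3P = (8, 22)
  4P = (18, 8)
  5P = (9, 4)
  6P = (33, 5)
  7P = (10, 3)
  8P = (11, 32)
  ... (continuing to 35P)
  35P = O

ord(P) = 35


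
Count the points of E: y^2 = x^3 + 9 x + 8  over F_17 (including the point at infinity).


For each x in F_17, count y with y^2 = x^3 + 9 x + 8 mod 17:
  x = 0: RHS = 8, y in [5, 12]  -> 2 point(s)
  x = 1: RHS = 1, y in [1, 16]  -> 2 point(s)
  x = 2: RHS = 0, y in [0]  -> 1 point(s)
  x = 5: RHS = 8, y in [5, 12]  -> 2 point(s)
  x = 9: RHS = 2, y in [6, 11]  -> 2 point(s)
  x = 12: RHS = 8, y in [5, 12]  -> 2 point(s)
  x = 15: RHS = 16, y in [4, 13]  -> 2 point(s)
  x = 16: RHS = 15, y in [7, 10]  -> 2 point(s)
Affine points: 15. Add the point at infinity: total = 16.

#E(F_17) = 16


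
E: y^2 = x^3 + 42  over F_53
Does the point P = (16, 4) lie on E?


Check whether y^2 = x^3 + 0 x + 42 (mod 53) for (x, y) = (16, 4).
LHS: y^2 = 4^2 mod 53 = 16
RHS: x^3 + 0 x + 42 = 16^3 + 0*16 + 42 mod 53 = 4
LHS != RHS

No, not on the curve


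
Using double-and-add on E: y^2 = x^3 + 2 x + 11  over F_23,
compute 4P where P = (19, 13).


k = 4 = 100_2 (binary, LSB first: 001)
Double-and-add from P = (19, 13):
  bit 0 = 0: acc unchanged = O
  bit 1 = 0: acc unchanged = O
  bit 2 = 1: acc = O + (15, 14) = (15, 14)

4P = (15, 14)


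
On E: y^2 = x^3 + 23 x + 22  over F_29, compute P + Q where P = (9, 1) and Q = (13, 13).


P != Q, so use the chord formula.
s = (y2 - y1) / (x2 - x1) = (12) / (4) mod 29 = 3
x3 = s^2 - x1 - x2 mod 29 = 3^2 - 9 - 13 = 16
y3 = s (x1 - x3) - y1 mod 29 = 3 * (9 - 16) - 1 = 7

P + Q = (16, 7)


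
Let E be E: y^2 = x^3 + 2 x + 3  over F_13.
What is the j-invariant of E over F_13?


Delta = -16(4 a^3 + 27 b^2) mod 13 = 7
-1728 * (4 a)^3 = -1728 * (4*2)^3 mod 13 = 5
j = 5 * 7^(-1) mod 13 = 10

j = 10 (mod 13)


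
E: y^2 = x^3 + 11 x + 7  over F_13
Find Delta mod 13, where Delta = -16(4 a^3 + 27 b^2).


4 a^3 + 27 b^2 = 4*11^3 + 27*7^2 = 5324 + 1323 = 6647
Delta = -16 * (6647) = -106352
Delta mod 13 = 1

Delta = 1 (mod 13)


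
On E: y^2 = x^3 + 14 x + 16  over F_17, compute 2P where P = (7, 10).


Doubling: s = (3 x1^2 + a) / (2 y1)
s = (3*7^2 + 14) / (2*10) mod 17 = 14
x3 = s^2 - 2 x1 mod 17 = 14^2 - 2*7 = 12
y3 = s (x1 - x3) - y1 mod 17 = 14 * (7 - 12) - 10 = 5

2P = (12, 5)


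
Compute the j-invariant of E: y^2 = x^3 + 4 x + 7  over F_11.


Delta = -16(4 a^3 + 27 b^2) mod 11 = 3
-1728 * (4 a)^3 = -1728 * (4*4)^3 mod 11 = 7
j = 7 * 3^(-1) mod 11 = 6

j = 6 (mod 11)


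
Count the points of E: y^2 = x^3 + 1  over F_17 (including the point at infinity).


For each x in F_17, count y with y^2 = x^3 + 0 x + 1 mod 17:
  x = 0: RHS = 1, y in [1, 16]  -> 2 point(s)
  x = 1: RHS = 2, y in [6, 11]  -> 2 point(s)
  x = 2: RHS = 9, y in [3, 14]  -> 2 point(s)
  x = 6: RHS = 13, y in [8, 9]  -> 2 point(s)
  x = 7: RHS = 4, y in [2, 15]  -> 2 point(s)
  x = 9: RHS = 16, y in [4, 13]  -> 2 point(s)
  x = 10: RHS = 15, y in [7, 10]  -> 2 point(s)
  x = 14: RHS = 8, y in [5, 12]  -> 2 point(s)
  x = 16: RHS = 0, y in [0]  -> 1 point(s)
Affine points: 17. Add the point at infinity: total = 18.

#E(F_17) = 18


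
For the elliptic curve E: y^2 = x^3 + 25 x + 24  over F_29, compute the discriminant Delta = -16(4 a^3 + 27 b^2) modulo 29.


4 a^3 + 27 b^2 = 4*25^3 + 27*24^2 = 62500 + 15552 = 78052
Delta = -16 * (78052) = -1248832
Delta mod 29 = 24

Delta = 24 (mod 29)


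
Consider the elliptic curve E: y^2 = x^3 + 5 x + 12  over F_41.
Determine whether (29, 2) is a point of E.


Check whether y^2 = x^3 + 5 x + 12 (mod 41) for (x, y) = (29, 2).
LHS: y^2 = 2^2 mod 41 = 4
RHS: x^3 + 5 x + 12 = 29^3 + 5*29 + 12 mod 41 = 28
LHS != RHS

No, not on the curve


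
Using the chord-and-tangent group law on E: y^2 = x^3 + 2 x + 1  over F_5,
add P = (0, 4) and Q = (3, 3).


P != Q, so use the chord formula.
s = (y2 - y1) / (x2 - x1) = (4) / (3) mod 5 = 3
x3 = s^2 - x1 - x2 mod 5 = 3^2 - 0 - 3 = 1
y3 = s (x1 - x3) - y1 mod 5 = 3 * (0 - 1) - 4 = 3

P + Q = (1, 3)


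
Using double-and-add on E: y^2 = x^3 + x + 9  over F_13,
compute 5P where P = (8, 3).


k = 5 = 101_2 (binary, LSB first: 101)
Double-and-add from P = (8, 3):
  bit 0 = 1: acc = O + (8, 3) = (8, 3)
  bit 1 = 0: acc unchanged = (8, 3)
  bit 2 = 1: acc = (8, 3) + (4, 5) = (11, 5)

5P = (11, 5)


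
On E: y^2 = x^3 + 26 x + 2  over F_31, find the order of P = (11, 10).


Compute successive multiples of P until we hit O:
  1P = (11, 10)
  2P = (16, 9)
  3P = (9, 2)
  4P = (27, 19)
  5P = (7, 0)
  6P = (27, 12)
  7P = (9, 29)
  8P = (16, 22)
  ... (continuing to 10P)
  10P = O

ord(P) = 10


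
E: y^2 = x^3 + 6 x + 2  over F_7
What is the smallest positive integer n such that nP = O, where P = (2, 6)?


Compute successive multiples of P until we hit O:
  1P = (2, 6)
  2P = (0, 4)
  3P = (6, 4)
  4P = (1, 4)
  5P = (1, 3)
  6P = (6, 3)
  7P = (0, 3)
  8P = (2, 1)
  ... (continuing to 9P)
  9P = O

ord(P) = 9


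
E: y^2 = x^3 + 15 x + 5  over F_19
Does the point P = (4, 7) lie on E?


Check whether y^2 = x^3 + 15 x + 5 (mod 19) for (x, y) = (4, 7).
LHS: y^2 = 7^2 mod 19 = 11
RHS: x^3 + 15 x + 5 = 4^3 + 15*4 + 5 mod 19 = 15
LHS != RHS

No, not on the curve


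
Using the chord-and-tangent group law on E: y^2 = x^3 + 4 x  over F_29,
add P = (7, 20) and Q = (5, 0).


P != Q, so use the chord formula.
s = (y2 - y1) / (x2 - x1) = (9) / (27) mod 29 = 10
x3 = s^2 - x1 - x2 mod 29 = 10^2 - 7 - 5 = 1
y3 = s (x1 - x3) - y1 mod 29 = 10 * (7 - 1) - 20 = 11

P + Q = (1, 11)


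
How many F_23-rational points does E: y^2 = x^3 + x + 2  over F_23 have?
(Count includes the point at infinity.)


For each x in F_23, count y with y^2 = x^3 + 1 x + 2 mod 23:
  x = 0: RHS = 2, y in [5, 18]  -> 2 point(s)
  x = 1: RHS = 4, y in [2, 21]  -> 2 point(s)
  x = 2: RHS = 12, y in [9, 14]  -> 2 point(s)
  x = 3: RHS = 9, y in [3, 20]  -> 2 point(s)
  x = 4: RHS = 1, y in [1, 22]  -> 2 point(s)
  x = 8: RHS = 16, y in [4, 19]  -> 2 point(s)
  x = 9: RHS = 4, y in [2, 21]  -> 2 point(s)
  x = 10: RHS = 0, y in [0]  -> 1 point(s)
  x = 13: RHS = 4, y in [2, 21]  -> 2 point(s)
  x = 14: RHS = 0, y in [0]  -> 1 point(s)
  x = 19: RHS = 3, y in [7, 16]  -> 2 point(s)
  x = 20: RHS = 18, y in [8, 15]  -> 2 point(s)
  x = 22: RHS = 0, y in [0]  -> 1 point(s)
Affine points: 23. Add the point at infinity: total = 24.

#E(F_23) = 24


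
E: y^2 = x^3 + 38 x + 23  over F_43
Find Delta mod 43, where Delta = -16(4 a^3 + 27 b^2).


4 a^3 + 27 b^2 = 4*38^3 + 27*23^2 = 219488 + 14283 = 233771
Delta = -16 * (233771) = -3740336
Delta mod 43 = 19

Delta = 19 (mod 43)


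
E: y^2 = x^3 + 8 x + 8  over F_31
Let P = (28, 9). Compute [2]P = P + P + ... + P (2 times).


k = 2 = 10_2 (binary, LSB first: 01)
Double-and-add from P = (28, 9):
  bit 0 = 0: acc unchanged = O
  bit 1 = 1: acc = O + (16, 4) = (16, 4)

2P = (16, 4)


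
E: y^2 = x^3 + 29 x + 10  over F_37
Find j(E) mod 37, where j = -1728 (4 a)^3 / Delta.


Delta = -16(4 a^3 + 27 b^2) mod 37 = 2
-1728 * (4 a)^3 = -1728 * (4*29)^3 mod 37 = 6
j = 6 * 2^(-1) mod 37 = 3

j = 3 (mod 37)


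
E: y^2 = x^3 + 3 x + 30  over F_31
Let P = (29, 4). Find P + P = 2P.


Doubling: s = (3 x1^2 + a) / (2 y1)
s = (3*29^2 + 3) / (2*4) mod 31 = 29
x3 = s^2 - 2 x1 mod 31 = 29^2 - 2*29 = 8
y3 = s (x1 - x3) - y1 mod 31 = 29 * (29 - 8) - 4 = 16

2P = (8, 16)


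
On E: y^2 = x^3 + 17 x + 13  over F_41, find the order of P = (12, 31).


Compute successive multiples of P until we hit O:
  1P = (12, 31)
  2P = (33, 12)
  3P = (5, 31)
  4P = (24, 10)
  5P = (26, 14)
  6P = (21, 18)
  7P = (3, 38)
  8P = (18, 1)
  ... (continuing to 47P)
  47P = O

ord(P) = 47


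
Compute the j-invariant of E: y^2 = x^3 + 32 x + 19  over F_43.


Delta = -16(4 a^3 + 27 b^2) mod 43 = 10
-1728 * (4 a)^3 = -1728 * (4*32)^3 mod 43 = 8
j = 8 * 10^(-1) mod 43 = 18

j = 18 (mod 43)


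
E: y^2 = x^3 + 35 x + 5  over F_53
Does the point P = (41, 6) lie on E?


Check whether y^2 = x^3 + 35 x + 5 (mod 53) for (x, y) = (41, 6).
LHS: y^2 = 6^2 mod 53 = 36
RHS: x^3 + 35 x + 5 = 41^3 + 35*41 + 5 mod 53 = 30
LHS != RHS

No, not on the curve


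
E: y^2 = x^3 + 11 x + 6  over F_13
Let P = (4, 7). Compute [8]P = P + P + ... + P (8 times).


k = 8 = 1000_2 (binary, LSB first: 0001)
Double-and-add from P = (4, 7):
  bit 0 = 0: acc unchanged = O
  bit 1 = 0: acc unchanged = O
  bit 2 = 0: acc unchanged = O
  bit 3 = 1: acc = O + (7, 7) = (7, 7)

8P = (7, 7)


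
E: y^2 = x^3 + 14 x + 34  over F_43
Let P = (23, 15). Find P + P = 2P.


Doubling: s = (3 x1^2 + a) / (2 y1)
s = (3*23^2 + 14) / (2*15) mod 43 = 29
x3 = s^2 - 2 x1 mod 43 = 29^2 - 2*23 = 21
y3 = s (x1 - x3) - y1 mod 43 = 29 * (23 - 21) - 15 = 0

2P = (21, 0)


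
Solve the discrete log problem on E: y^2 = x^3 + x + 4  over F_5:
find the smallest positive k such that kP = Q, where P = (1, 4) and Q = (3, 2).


Enumerate multiples of P until we hit Q = (3, 2):
  1P = (1, 4)
  2P = (2, 3)
  3P = (3, 3)
  4P = (0, 3)
  5P = (0, 2)
  6P = (3, 2)
Match found at i = 6.

k = 6


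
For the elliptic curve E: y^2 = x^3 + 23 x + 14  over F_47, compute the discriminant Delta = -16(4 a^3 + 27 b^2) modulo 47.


4 a^3 + 27 b^2 = 4*23^3 + 27*14^2 = 48668 + 5292 = 53960
Delta = -16 * (53960) = -863360
Delta mod 47 = 30

Delta = 30 (mod 47)


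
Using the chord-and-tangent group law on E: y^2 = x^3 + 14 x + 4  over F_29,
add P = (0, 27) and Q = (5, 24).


P != Q, so use the chord formula.
s = (y2 - y1) / (x2 - x1) = (26) / (5) mod 29 = 11
x3 = s^2 - x1 - x2 mod 29 = 11^2 - 0 - 5 = 0
y3 = s (x1 - x3) - y1 mod 29 = 11 * (0 - 0) - 27 = 2

P + Q = (0, 2)


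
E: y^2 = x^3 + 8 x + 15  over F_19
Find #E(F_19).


For each x in F_19, count y with y^2 = x^3 + 8 x + 15 mod 19:
  x = 1: RHS = 5, y in [9, 10]  -> 2 point(s)
  x = 2: RHS = 1, y in [1, 18]  -> 2 point(s)
  x = 3: RHS = 9, y in [3, 16]  -> 2 point(s)
  x = 4: RHS = 16, y in [4, 15]  -> 2 point(s)
  x = 5: RHS = 9, y in [3, 16]  -> 2 point(s)
  x = 11: RHS = 9, y in [3, 16]  -> 2 point(s)
  x = 13: RHS = 17, y in [6, 13]  -> 2 point(s)
  x = 18: RHS = 6, y in [5, 14]  -> 2 point(s)
Affine points: 16. Add the point at infinity: total = 17.

#E(F_19) = 17


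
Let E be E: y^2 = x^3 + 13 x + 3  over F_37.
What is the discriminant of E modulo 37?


4 a^3 + 27 b^2 = 4*13^3 + 27*3^2 = 8788 + 243 = 9031
Delta = -16 * (9031) = -144496
Delta mod 37 = 26

Delta = 26 (mod 37)


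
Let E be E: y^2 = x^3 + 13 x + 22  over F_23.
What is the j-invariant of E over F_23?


Delta = -16(4 a^3 + 27 b^2) mod 23 = 19
-1728 * (4 a)^3 = -1728 * (4*13)^3 mod 23 = 19
j = 19 * 19^(-1) mod 23 = 1

j = 1 (mod 23)


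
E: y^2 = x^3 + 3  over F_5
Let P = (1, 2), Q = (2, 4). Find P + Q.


P != Q, so use the chord formula.
s = (y2 - y1) / (x2 - x1) = (2) / (1) mod 5 = 2
x3 = s^2 - x1 - x2 mod 5 = 2^2 - 1 - 2 = 1
y3 = s (x1 - x3) - y1 mod 5 = 2 * (1 - 1) - 2 = 3

P + Q = (1, 3)


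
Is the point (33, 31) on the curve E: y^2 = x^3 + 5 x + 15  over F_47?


Check whether y^2 = x^3 + 5 x + 15 (mod 47) for (x, y) = (33, 31).
LHS: y^2 = 31^2 mod 47 = 21
RHS: x^3 + 5 x + 15 = 33^3 + 5*33 + 15 mod 47 = 21
LHS = RHS

Yes, on the curve


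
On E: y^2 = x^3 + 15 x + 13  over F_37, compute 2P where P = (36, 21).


Doubling: s = (3 x1^2 + a) / (2 y1)
s = (3*36^2 + 15) / (2*21) mod 37 = 11
x3 = s^2 - 2 x1 mod 37 = 11^2 - 2*36 = 12
y3 = s (x1 - x3) - y1 mod 37 = 11 * (36 - 12) - 21 = 21

2P = (12, 21)


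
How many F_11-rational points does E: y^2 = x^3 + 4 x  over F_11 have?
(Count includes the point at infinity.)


For each x in F_11, count y with y^2 = x^3 + 4 x + 0 mod 11:
  x = 0: RHS = 0, y in [0]  -> 1 point(s)
  x = 1: RHS = 5, y in [4, 7]  -> 2 point(s)
  x = 2: RHS = 5, y in [4, 7]  -> 2 point(s)
  x = 4: RHS = 3, y in [5, 6]  -> 2 point(s)
  x = 6: RHS = 9, y in [3, 8]  -> 2 point(s)
  x = 8: RHS = 5, y in [4, 7]  -> 2 point(s)
Affine points: 11. Add the point at infinity: total = 12.

#E(F_11) = 12


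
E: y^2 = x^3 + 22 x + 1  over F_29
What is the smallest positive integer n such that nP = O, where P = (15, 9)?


Compute successive multiples of P until we hit O:
  1P = (15, 9)
  2P = (5, 27)
  3P = (25, 9)
  4P = (18, 20)
  5P = (3, 6)
  6P = (2, 16)
  7P = (8, 14)
  8P = (0, 1)
  ... (continuing to 18P)
  18P = O

ord(P) = 18


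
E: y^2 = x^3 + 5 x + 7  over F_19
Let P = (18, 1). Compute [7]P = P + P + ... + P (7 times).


k = 7 = 111_2 (binary, LSB first: 111)
Double-and-add from P = (18, 1):
  bit 0 = 1: acc = O + (18, 1) = (18, 1)
  bit 1 = 1: acc = (18, 1) + (18, 18) = O
  bit 2 = 1: acc = O + (18, 1) = (18, 1)

7P = (18, 1)


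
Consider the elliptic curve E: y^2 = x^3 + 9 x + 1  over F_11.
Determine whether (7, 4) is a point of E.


Check whether y^2 = x^3 + 9 x + 1 (mod 11) for (x, y) = (7, 4).
LHS: y^2 = 4^2 mod 11 = 5
RHS: x^3 + 9 x + 1 = 7^3 + 9*7 + 1 mod 11 = 0
LHS != RHS

No, not on the curve


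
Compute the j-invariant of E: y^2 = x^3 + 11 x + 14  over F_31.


Delta = -16(4 a^3 + 27 b^2) mod 31 = 24
-1728 * (4 a)^3 = -1728 * (4*11)^3 mod 31 = 30
j = 30 * 24^(-1) mod 31 = 9

j = 9 (mod 31)


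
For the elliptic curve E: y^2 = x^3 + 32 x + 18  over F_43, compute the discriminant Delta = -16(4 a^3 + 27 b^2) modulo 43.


4 a^3 + 27 b^2 = 4*32^3 + 27*18^2 = 131072 + 8748 = 139820
Delta = -16 * (139820) = -2237120
Delta mod 43 = 41

Delta = 41 (mod 43)


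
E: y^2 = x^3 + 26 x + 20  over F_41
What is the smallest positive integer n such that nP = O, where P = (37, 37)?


Compute successive multiples of P until we hit O:
  1P = (37, 37)
  2P = (9, 32)
  3P = (0, 15)
  4P = (24, 35)
  5P = (30, 24)
  6P = (31, 21)
  7P = (12, 16)
  8P = (32, 0)
  ... (continuing to 16P)
  16P = O

ord(P) = 16


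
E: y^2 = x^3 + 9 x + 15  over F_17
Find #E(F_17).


For each x in F_17, count y with y^2 = x^3 + 9 x + 15 mod 17:
  x = 0: RHS = 15, y in [7, 10]  -> 2 point(s)
  x = 1: RHS = 8, y in [5, 12]  -> 2 point(s)
  x = 3: RHS = 1, y in [1, 16]  -> 2 point(s)
  x = 4: RHS = 13, y in [8, 9]  -> 2 point(s)
  x = 5: RHS = 15, y in [7, 10]  -> 2 point(s)
  x = 6: RHS = 13, y in [8, 9]  -> 2 point(s)
  x = 7: RHS = 13, y in [8, 9]  -> 2 point(s)
  x = 8: RHS = 4, y in [2, 15]  -> 2 point(s)
  x = 9: RHS = 9, y in [3, 14]  -> 2 point(s)
  x = 10: RHS = 0, y in [0]  -> 1 point(s)
  x = 11: RHS = 0, y in [0]  -> 1 point(s)
  x = 12: RHS = 15, y in [7, 10]  -> 2 point(s)
  x = 13: RHS = 0, y in [0]  -> 1 point(s)
Affine points: 23. Add the point at infinity: total = 24.

#E(F_17) = 24


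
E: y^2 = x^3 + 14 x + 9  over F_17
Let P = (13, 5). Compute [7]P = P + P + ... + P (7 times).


k = 7 = 111_2 (binary, LSB first: 111)
Double-and-add from P = (13, 5):
  bit 0 = 1: acc = O + (13, 5) = (13, 5)
  bit 1 = 1: acc = (13, 5) + (7, 5) = (14, 12)
  bit 2 = 1: acc = (14, 12) + (5, 0) = (13, 12)

7P = (13, 12)


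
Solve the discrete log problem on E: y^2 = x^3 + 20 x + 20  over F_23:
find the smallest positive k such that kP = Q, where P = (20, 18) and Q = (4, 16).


Enumerate multiples of P until we hit Q = (4, 16):
  1P = (20, 18)
  2P = (9, 20)
  3P = (10, 22)
  4P = (18, 18)
  5P = (8, 5)
  6P = (4, 7)
  7P = (1, 8)
  8P = (14, 13)
  9P = (21, 8)
  10P = (13, 4)
  11P = (17, 11)
  12P = (17, 12)
  13P = (13, 19)
  14P = (21, 15)
  15P = (14, 10)
  16P = (1, 15)
  17P = (4, 16)
Match found at i = 17.

k = 17


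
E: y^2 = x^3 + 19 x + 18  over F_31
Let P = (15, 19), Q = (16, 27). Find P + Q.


P != Q, so use the chord formula.
s = (y2 - y1) / (x2 - x1) = (8) / (1) mod 31 = 8
x3 = s^2 - x1 - x2 mod 31 = 8^2 - 15 - 16 = 2
y3 = s (x1 - x3) - y1 mod 31 = 8 * (15 - 2) - 19 = 23

P + Q = (2, 23)


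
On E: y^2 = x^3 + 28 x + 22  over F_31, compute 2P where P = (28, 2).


Doubling: s = (3 x1^2 + a) / (2 y1)
s = (3*28^2 + 28) / (2*2) mod 31 = 6
x3 = s^2 - 2 x1 mod 31 = 6^2 - 2*28 = 11
y3 = s (x1 - x3) - y1 mod 31 = 6 * (28 - 11) - 2 = 7

2P = (11, 7)


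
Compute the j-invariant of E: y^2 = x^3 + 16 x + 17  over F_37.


Delta = -16(4 a^3 + 27 b^2) mod 37 = 28
-1728 * (4 a)^3 = -1728 * (4*16)^3 mod 37 = 26
j = 26 * 28^(-1) mod 37 = 30

j = 30 (mod 37)


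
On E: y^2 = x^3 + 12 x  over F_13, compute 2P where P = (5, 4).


Doubling: s = (3 x1^2 + a) / (2 y1)
s = (3*5^2 + 12) / (2*4) mod 13 = 6
x3 = s^2 - 2 x1 mod 13 = 6^2 - 2*5 = 0
y3 = s (x1 - x3) - y1 mod 13 = 6 * (5 - 0) - 4 = 0

2P = (0, 0)


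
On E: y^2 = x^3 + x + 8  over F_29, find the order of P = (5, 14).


Compute successive multiples of P until we hit O:
  1P = (5, 14)
  2P = (24, 9)
  3P = (22, 21)
  4P = (11, 4)
  5P = (19, 19)
  6P = (18, 0)
  7P = (19, 10)
  8P = (11, 25)
  ... (continuing to 12P)
  12P = O

ord(P) = 12


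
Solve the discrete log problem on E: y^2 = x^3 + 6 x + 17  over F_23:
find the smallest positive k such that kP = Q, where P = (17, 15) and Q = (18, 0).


Enumerate multiples of P until we hit Q = (18, 0):
  1P = (17, 15)
  2P = (20, 15)
  3P = (9, 8)
  4P = (1, 22)
  5P = (6, 19)
  6P = (18, 0)
Match found at i = 6.

k = 6


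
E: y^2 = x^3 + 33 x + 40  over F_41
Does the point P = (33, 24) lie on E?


Check whether y^2 = x^3 + 33 x + 40 (mod 41) for (x, y) = (33, 24).
LHS: y^2 = 24^2 mod 41 = 2
RHS: x^3 + 33 x + 40 = 33^3 + 33*33 + 40 mod 41 = 2
LHS = RHS

Yes, on the curve


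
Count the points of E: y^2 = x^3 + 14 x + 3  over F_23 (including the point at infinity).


For each x in F_23, count y with y^2 = x^3 + 14 x + 3 mod 23:
  x = 0: RHS = 3, y in [7, 16]  -> 2 point(s)
  x = 1: RHS = 18, y in [8, 15]  -> 2 point(s)
  x = 2: RHS = 16, y in [4, 19]  -> 2 point(s)
  x = 3: RHS = 3, y in [7, 16]  -> 2 point(s)
  x = 4: RHS = 8, y in [10, 13]  -> 2 point(s)
  x = 6: RHS = 4, y in [2, 21]  -> 2 point(s)
  x = 8: RHS = 6, y in [11, 12]  -> 2 point(s)
  x = 10: RHS = 16, y in [4, 19]  -> 2 point(s)
  x = 11: RHS = 16, y in [4, 19]  -> 2 point(s)
  x = 12: RHS = 13, y in [6, 17]  -> 2 point(s)
  x = 13: RHS = 13, y in [6, 17]  -> 2 point(s)
  x = 15: RHS = 0, y in [0]  -> 1 point(s)
  x = 17: RHS = 2, y in [5, 18]  -> 2 point(s)
  x = 20: RHS = 3, y in [7, 16]  -> 2 point(s)
  x = 21: RHS = 13, y in [6, 17]  -> 2 point(s)
Affine points: 29. Add the point at infinity: total = 30.

#E(F_23) = 30


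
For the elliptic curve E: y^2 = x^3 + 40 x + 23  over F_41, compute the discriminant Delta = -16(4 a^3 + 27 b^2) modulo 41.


4 a^3 + 27 b^2 = 4*40^3 + 27*23^2 = 256000 + 14283 = 270283
Delta = -16 * (270283) = -4324528
Delta mod 41 = 29

Delta = 29 (mod 41)


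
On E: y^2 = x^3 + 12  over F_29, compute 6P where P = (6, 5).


k = 6 = 110_2 (binary, LSB first: 011)
Double-and-add from P = (6, 5):
  bit 0 = 0: acc unchanged = O
  bit 1 = 1: acc = O + (13, 18) = (13, 18)
  bit 2 = 1: acc = (13, 18) + (7, 23) = (25, 21)

6P = (25, 21)


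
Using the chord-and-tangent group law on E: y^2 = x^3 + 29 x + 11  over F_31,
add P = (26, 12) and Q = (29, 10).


P != Q, so use the chord formula.
s = (y2 - y1) / (x2 - x1) = (29) / (3) mod 31 = 20
x3 = s^2 - x1 - x2 mod 31 = 20^2 - 26 - 29 = 4
y3 = s (x1 - x3) - y1 mod 31 = 20 * (26 - 4) - 12 = 25

P + Q = (4, 25)


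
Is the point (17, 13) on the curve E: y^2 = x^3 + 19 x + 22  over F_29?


Check whether y^2 = x^3 + 19 x + 22 (mod 29) for (x, y) = (17, 13).
LHS: y^2 = 13^2 mod 29 = 24
RHS: x^3 + 19 x + 22 = 17^3 + 19*17 + 22 mod 29 = 9
LHS != RHS

No, not on the curve


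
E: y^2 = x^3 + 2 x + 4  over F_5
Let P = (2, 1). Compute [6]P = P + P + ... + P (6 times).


k = 6 = 110_2 (binary, LSB first: 011)
Double-and-add from P = (2, 1):
  bit 0 = 0: acc unchanged = O
  bit 1 = 1: acc = O + (0, 3) = (0, 3)
  bit 2 = 1: acc = (0, 3) + (4, 4) = (2, 4)

6P = (2, 4)


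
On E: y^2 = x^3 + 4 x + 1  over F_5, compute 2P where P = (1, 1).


Doubling: s = (3 x1^2 + a) / (2 y1)
s = (3*1^2 + 4) / (2*1) mod 5 = 1
x3 = s^2 - 2 x1 mod 5 = 1^2 - 2*1 = 4
y3 = s (x1 - x3) - y1 mod 5 = 1 * (1 - 4) - 1 = 1

2P = (4, 1)


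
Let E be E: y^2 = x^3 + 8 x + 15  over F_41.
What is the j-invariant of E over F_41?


Delta = -16(4 a^3 + 27 b^2) mod 41 = 2
-1728 * (4 a)^3 = -1728 * (4*8)^3 mod 41 = 28
j = 28 * 2^(-1) mod 41 = 14

j = 14 (mod 41)


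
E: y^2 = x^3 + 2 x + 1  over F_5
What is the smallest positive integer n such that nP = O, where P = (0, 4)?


Compute successive multiples of P until we hit O:
  1P = (0, 4)
  2P = (1, 2)
  3P = (3, 2)
  4P = (3, 3)
  5P = (1, 3)
  6P = (0, 1)
  7P = O

ord(P) = 7


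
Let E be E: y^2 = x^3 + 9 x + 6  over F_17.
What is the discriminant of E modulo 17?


4 a^3 + 27 b^2 = 4*9^3 + 27*6^2 = 2916 + 972 = 3888
Delta = -16 * (3888) = -62208
Delta mod 17 = 12

Delta = 12 (mod 17)


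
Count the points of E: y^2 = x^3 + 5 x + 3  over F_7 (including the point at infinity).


For each x in F_7, count y with y^2 = x^3 + 5 x + 3 mod 7:
  x = 1: RHS = 2, y in [3, 4]  -> 2 point(s)
  x = 2: RHS = 0, y in [0]  -> 1 point(s)
  x = 6: RHS = 4, y in [2, 5]  -> 2 point(s)
Affine points: 5. Add the point at infinity: total = 6.

#E(F_7) = 6


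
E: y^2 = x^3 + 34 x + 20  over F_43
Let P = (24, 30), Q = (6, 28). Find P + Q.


P != Q, so use the chord formula.
s = (y2 - y1) / (x2 - x1) = (41) / (25) mod 43 = 24
x3 = s^2 - x1 - x2 mod 43 = 24^2 - 24 - 6 = 30
y3 = s (x1 - x3) - y1 mod 43 = 24 * (24 - 30) - 30 = 41

P + Q = (30, 41)


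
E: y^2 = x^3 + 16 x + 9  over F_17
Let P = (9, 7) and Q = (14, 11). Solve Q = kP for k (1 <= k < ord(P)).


Enumerate multiples of P until we hit Q = (14, 11):
  1P = (9, 7)
  2P = (14, 11)
Match found at i = 2.

k = 2


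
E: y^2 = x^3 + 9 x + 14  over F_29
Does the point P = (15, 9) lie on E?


Check whether y^2 = x^3 + 9 x + 14 (mod 29) for (x, y) = (15, 9).
LHS: y^2 = 9^2 mod 29 = 23
RHS: x^3 + 9 x + 14 = 15^3 + 9*15 + 14 mod 29 = 15
LHS != RHS

No, not on the curve


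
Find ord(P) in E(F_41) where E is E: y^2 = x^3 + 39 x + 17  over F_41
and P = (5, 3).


Compute successive multiples of P until we hit O:
  1P = (5, 3)
  2P = (23, 24)
  3P = (36, 36)
  4P = (40, 10)
  5P = (19, 27)
  6P = (35, 10)
  7P = (38, 18)
  8P = (6, 4)
  ... (continuing to 23P)
  23P = O

ord(P) = 23


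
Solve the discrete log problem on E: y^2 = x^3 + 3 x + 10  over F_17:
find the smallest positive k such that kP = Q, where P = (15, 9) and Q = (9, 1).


Enumerate multiples of P until we hit Q = (9, 1):
  1P = (15, 9)
  2P = (8, 11)
  3P = (9, 16)
  4P = (9, 1)
Match found at i = 4.

k = 4


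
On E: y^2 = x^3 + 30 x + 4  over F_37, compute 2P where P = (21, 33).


k = 2 = 10_2 (binary, LSB first: 01)
Double-and-add from P = (21, 33):
  bit 0 = 0: acc unchanged = O
  bit 1 = 1: acc = O + (36, 11) = (36, 11)

2P = (36, 11)


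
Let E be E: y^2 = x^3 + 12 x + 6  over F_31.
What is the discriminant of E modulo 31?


4 a^3 + 27 b^2 = 4*12^3 + 27*6^2 = 6912 + 972 = 7884
Delta = -16 * (7884) = -126144
Delta mod 31 = 26

Delta = 26 (mod 31)


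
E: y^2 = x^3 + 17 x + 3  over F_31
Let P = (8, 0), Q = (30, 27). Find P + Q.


P != Q, so use the chord formula.
s = (y2 - y1) / (x2 - x1) = (27) / (22) mod 31 = 28
x3 = s^2 - x1 - x2 mod 31 = 28^2 - 8 - 30 = 2
y3 = s (x1 - x3) - y1 mod 31 = 28 * (8 - 2) - 0 = 13

P + Q = (2, 13)


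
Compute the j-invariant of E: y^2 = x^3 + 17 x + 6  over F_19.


Delta = -16(4 a^3 + 27 b^2) mod 19 = 8
-1728 * (4 a)^3 = -1728 * (4*17)^3 mod 19 = 1
j = 1 * 8^(-1) mod 19 = 12

j = 12 (mod 19)


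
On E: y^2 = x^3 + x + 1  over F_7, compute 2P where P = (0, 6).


Doubling: s = (3 x1^2 + a) / (2 y1)
s = (3*0^2 + 1) / (2*6) mod 7 = 3
x3 = s^2 - 2 x1 mod 7 = 3^2 - 2*0 = 2
y3 = s (x1 - x3) - y1 mod 7 = 3 * (0 - 2) - 6 = 2

2P = (2, 2)


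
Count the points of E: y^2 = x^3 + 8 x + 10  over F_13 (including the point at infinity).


For each x in F_13, count y with y^2 = x^3 + 8 x + 10 mod 13:
  x = 0: RHS = 10, y in [6, 7]  -> 2 point(s)
  x = 3: RHS = 9, y in [3, 10]  -> 2 point(s)
  x = 6: RHS = 1, y in [1, 12]  -> 2 point(s)
  x = 8: RHS = 1, y in [1, 12]  -> 2 point(s)
  x = 11: RHS = 12, y in [5, 8]  -> 2 point(s)
  x = 12: RHS = 1, y in [1, 12]  -> 2 point(s)
Affine points: 12. Add the point at infinity: total = 13.

#E(F_13) = 13


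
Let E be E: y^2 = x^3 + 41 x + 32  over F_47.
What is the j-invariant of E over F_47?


Delta = -16(4 a^3 + 27 b^2) mod 47 = 2
-1728 * (4 a)^3 = -1728 * (4*41)^3 mod 47 = 28
j = 28 * 2^(-1) mod 47 = 14

j = 14 (mod 47)


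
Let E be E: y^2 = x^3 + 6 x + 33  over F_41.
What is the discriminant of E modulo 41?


4 a^3 + 27 b^2 = 4*6^3 + 27*33^2 = 864 + 29403 = 30267
Delta = -16 * (30267) = -484272
Delta mod 41 = 20

Delta = 20 (mod 41)


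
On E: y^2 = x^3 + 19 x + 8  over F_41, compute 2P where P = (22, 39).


Doubling: s = (3 x1^2 + a) / (2 y1)
s = (3*22^2 + 19) / (2*39) mod 41 = 32
x3 = s^2 - 2 x1 mod 41 = 32^2 - 2*22 = 37
y3 = s (x1 - x3) - y1 mod 41 = 32 * (22 - 37) - 39 = 14

2P = (37, 14)


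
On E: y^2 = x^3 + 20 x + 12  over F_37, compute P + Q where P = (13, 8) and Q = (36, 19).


P != Q, so use the chord formula.
s = (y2 - y1) / (x2 - x1) = (11) / (23) mod 37 = 23
x3 = s^2 - x1 - x2 mod 37 = 23^2 - 13 - 36 = 36
y3 = s (x1 - x3) - y1 mod 37 = 23 * (13 - 36) - 8 = 18

P + Q = (36, 18)


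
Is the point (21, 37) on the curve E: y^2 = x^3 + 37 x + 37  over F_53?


Check whether y^2 = x^3 + 37 x + 37 (mod 53) for (x, y) = (21, 37).
LHS: y^2 = 37^2 mod 53 = 44
RHS: x^3 + 37 x + 37 = 21^3 + 37*21 + 37 mod 53 = 5
LHS != RHS

No, not on the curve


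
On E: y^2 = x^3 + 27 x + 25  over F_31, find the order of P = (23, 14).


Compute successive multiples of P until we hit O:
  1P = (23, 14)
  2P = (13, 0)
  3P = (23, 17)
  4P = O

ord(P) = 4


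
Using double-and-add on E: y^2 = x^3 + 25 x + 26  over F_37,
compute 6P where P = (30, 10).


k = 6 = 110_2 (binary, LSB first: 011)
Double-and-add from P = (30, 10):
  bit 0 = 0: acc unchanged = O
  bit 1 = 1: acc = O + (11, 35) = (11, 35)
  bit 2 = 1: acc = (11, 35) + (26, 14) = (36, 0)

6P = (36, 0)


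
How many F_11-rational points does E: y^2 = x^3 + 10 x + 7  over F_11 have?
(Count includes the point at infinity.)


For each x in F_11, count y with y^2 = x^3 + 10 x + 7 mod 11:
  x = 3: RHS = 9, y in [3, 8]  -> 2 point(s)
  x = 4: RHS = 1, y in [1, 10]  -> 2 point(s)
  x = 8: RHS = 5, y in [4, 7]  -> 2 point(s)
  x = 9: RHS = 1, y in [1, 10]  -> 2 point(s)
Affine points: 8. Add the point at infinity: total = 9.

#E(F_11) = 9


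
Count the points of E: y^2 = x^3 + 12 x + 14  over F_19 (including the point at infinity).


For each x in F_19, count y with y^2 = x^3 + 12 x + 14 mod 19:
  x = 3: RHS = 1, y in [1, 18]  -> 2 point(s)
  x = 5: RHS = 9, y in [3, 16]  -> 2 point(s)
  x = 6: RHS = 17, y in [6, 13]  -> 2 point(s)
  x = 7: RHS = 4, y in [2, 17]  -> 2 point(s)
  x = 12: RHS = 5, y in [9, 10]  -> 2 point(s)
  x = 13: RHS = 11, y in [7, 12]  -> 2 point(s)
  x = 14: RHS = 0, y in [0]  -> 1 point(s)
  x = 15: RHS = 16, y in [4, 15]  -> 2 point(s)
  x = 17: RHS = 1, y in [1, 18]  -> 2 point(s)
  x = 18: RHS = 1, y in [1, 18]  -> 2 point(s)
Affine points: 19. Add the point at infinity: total = 20.

#E(F_19) = 20


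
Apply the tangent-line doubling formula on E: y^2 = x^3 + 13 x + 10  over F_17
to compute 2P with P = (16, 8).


Doubling: s = (3 x1^2 + a) / (2 y1)
s = (3*16^2 + 13) / (2*8) mod 17 = 1
x3 = s^2 - 2 x1 mod 17 = 1^2 - 2*16 = 3
y3 = s (x1 - x3) - y1 mod 17 = 1 * (16 - 3) - 8 = 5

2P = (3, 5)


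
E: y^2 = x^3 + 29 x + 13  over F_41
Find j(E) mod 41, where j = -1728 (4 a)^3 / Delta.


Delta = -16(4 a^3 + 27 b^2) mod 41 = 28
-1728 * (4 a)^3 = -1728 * (4*29)^3 mod 41 = 8
j = 8 * 28^(-1) mod 41 = 12

j = 12 (mod 41)


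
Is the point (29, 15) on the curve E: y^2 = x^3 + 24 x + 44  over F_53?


Check whether y^2 = x^3 + 24 x + 44 (mod 53) for (x, y) = (29, 15).
LHS: y^2 = 15^2 mod 53 = 13
RHS: x^3 + 24 x + 44 = 29^3 + 24*29 + 44 mod 53 = 7
LHS != RHS

No, not on the curve


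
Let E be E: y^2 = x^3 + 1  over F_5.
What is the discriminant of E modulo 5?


4 a^3 + 27 b^2 = 4*0^3 + 27*1^2 = 0 + 27 = 27
Delta = -16 * (27) = -432
Delta mod 5 = 3

Delta = 3 (mod 5)


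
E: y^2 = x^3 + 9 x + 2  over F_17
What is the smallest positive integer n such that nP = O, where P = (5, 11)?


Compute successive multiples of P until we hit O:
  1P = (5, 11)
  2P = (5, 6)
  3P = O

ord(P) = 3


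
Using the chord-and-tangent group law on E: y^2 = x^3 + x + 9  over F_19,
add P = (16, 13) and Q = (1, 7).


P != Q, so use the chord formula.
s = (y2 - y1) / (x2 - x1) = (13) / (4) mod 19 = 8
x3 = s^2 - x1 - x2 mod 19 = 8^2 - 16 - 1 = 9
y3 = s (x1 - x3) - y1 mod 19 = 8 * (16 - 9) - 13 = 5

P + Q = (9, 5)


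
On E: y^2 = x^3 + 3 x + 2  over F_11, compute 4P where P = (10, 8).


k = 4 = 100_2 (binary, LSB first: 001)
Double-and-add from P = (10, 8):
  bit 0 = 0: acc unchanged = O
  bit 1 = 0: acc unchanged = O
  bit 2 = 1: acc = O + (6, 7) = (6, 7)

4P = (6, 7)


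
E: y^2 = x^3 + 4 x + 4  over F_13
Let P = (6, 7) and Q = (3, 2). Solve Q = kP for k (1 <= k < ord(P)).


Enumerate multiples of P until we hit Q = (3, 2):
  1P = (6, 7)
  2P = (0, 2)
  3P = (3, 2)
Match found at i = 3.

k = 3


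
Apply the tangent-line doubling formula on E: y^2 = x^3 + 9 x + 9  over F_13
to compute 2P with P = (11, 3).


Doubling: s = (3 x1^2 + a) / (2 y1)
s = (3*11^2 + 9) / (2*3) mod 13 = 10
x3 = s^2 - 2 x1 mod 13 = 10^2 - 2*11 = 0
y3 = s (x1 - x3) - y1 mod 13 = 10 * (11 - 0) - 3 = 3

2P = (0, 3)


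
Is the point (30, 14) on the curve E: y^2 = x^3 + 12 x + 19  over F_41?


Check whether y^2 = x^3 + 12 x + 19 (mod 41) for (x, y) = (30, 14).
LHS: y^2 = 14^2 mod 41 = 32
RHS: x^3 + 12 x + 19 = 30^3 + 12*30 + 19 mod 41 = 32
LHS = RHS

Yes, on the curve


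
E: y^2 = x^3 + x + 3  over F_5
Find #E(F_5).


For each x in F_5, count y with y^2 = x^3 + 1 x + 3 mod 5:
  x = 1: RHS = 0, y in [0]  -> 1 point(s)
  x = 4: RHS = 1, y in [1, 4]  -> 2 point(s)
Affine points: 3. Add the point at infinity: total = 4.

#E(F_5) = 4


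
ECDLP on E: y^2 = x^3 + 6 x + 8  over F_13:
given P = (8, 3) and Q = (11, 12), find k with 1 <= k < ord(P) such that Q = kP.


Enumerate multiples of P until we hit Q = (11, 12):
  1P = (8, 3)
  2P = (7, 4)
  3P = (12, 1)
  4P = (3, 1)
  5P = (11, 1)
  6P = (6, 0)
  7P = (11, 12)
Match found at i = 7.

k = 7


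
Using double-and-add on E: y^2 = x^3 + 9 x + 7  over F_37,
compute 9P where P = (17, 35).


k = 9 = 1001_2 (binary, LSB first: 1001)
Double-and-add from P = (17, 35):
  bit 0 = 1: acc = O + (17, 35) = (17, 35)
  bit 1 = 0: acc unchanged = (17, 35)
  bit 2 = 0: acc unchanged = (17, 35)
  bit 3 = 1: acc = (17, 35) + (34, 8) = (14, 19)

9P = (14, 19)


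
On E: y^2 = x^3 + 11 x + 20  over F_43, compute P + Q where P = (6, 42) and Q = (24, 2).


P != Q, so use the chord formula.
s = (y2 - y1) / (x2 - x1) = (3) / (18) mod 43 = 36
x3 = s^2 - x1 - x2 mod 43 = 36^2 - 6 - 24 = 19
y3 = s (x1 - x3) - y1 mod 43 = 36 * (6 - 19) - 42 = 6

P + Q = (19, 6)


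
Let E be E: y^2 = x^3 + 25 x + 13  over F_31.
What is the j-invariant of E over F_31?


Delta = -16(4 a^3 + 27 b^2) mod 31 = 26
-1728 * (4 a)^3 = -1728 * (4*25)^3 mod 31 = 16
j = 16 * 26^(-1) mod 31 = 3

j = 3 (mod 31)


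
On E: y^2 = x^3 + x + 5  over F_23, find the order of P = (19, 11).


Compute successive multiples of P until we hit O:
  1P = (19, 11)
  2P = (17, 6)
  3P = (22, 16)
  4P = (18, 6)
  5P = (11, 6)
  6P = (11, 17)
  7P = (18, 17)
  8P = (22, 7)
  ... (continuing to 11P)
  11P = O

ord(P) = 11


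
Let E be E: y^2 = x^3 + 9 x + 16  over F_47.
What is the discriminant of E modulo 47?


4 a^3 + 27 b^2 = 4*9^3 + 27*16^2 = 2916 + 6912 = 9828
Delta = -16 * (9828) = -157248
Delta mod 47 = 14

Delta = 14 (mod 47)


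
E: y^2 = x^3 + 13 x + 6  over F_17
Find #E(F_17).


For each x in F_17, count y with y^2 = x^3 + 13 x + 6 mod 17:
  x = 3: RHS = 4, y in [2, 15]  -> 2 point(s)
  x = 5: RHS = 9, y in [3, 14]  -> 2 point(s)
  x = 7: RHS = 15, y in [7, 10]  -> 2 point(s)
  x = 9: RHS = 2, y in [6, 11]  -> 2 point(s)
  x = 11: RHS = 1, y in [1, 16]  -> 2 point(s)
  x = 13: RHS = 9, y in [3, 14]  -> 2 point(s)
  x = 14: RHS = 8, y in [5, 12]  -> 2 point(s)
  x = 16: RHS = 9, y in [3, 14]  -> 2 point(s)
Affine points: 16. Add the point at infinity: total = 17.

#E(F_17) = 17


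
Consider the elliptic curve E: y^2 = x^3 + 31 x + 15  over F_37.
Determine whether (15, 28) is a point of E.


Check whether y^2 = x^3 + 31 x + 15 (mod 37) for (x, y) = (15, 28).
LHS: y^2 = 28^2 mod 37 = 7
RHS: x^3 + 31 x + 15 = 15^3 + 31*15 + 15 mod 37 = 7
LHS = RHS

Yes, on the curve


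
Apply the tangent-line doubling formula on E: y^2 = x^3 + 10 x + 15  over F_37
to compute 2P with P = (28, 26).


Doubling: s = (3 x1^2 + a) / (2 y1)
s = (3*28^2 + 10) / (2*26) mod 37 = 7
x3 = s^2 - 2 x1 mod 37 = 7^2 - 2*28 = 30
y3 = s (x1 - x3) - y1 mod 37 = 7 * (28 - 30) - 26 = 34

2P = (30, 34)


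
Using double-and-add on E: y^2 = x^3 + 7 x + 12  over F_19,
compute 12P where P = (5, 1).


k = 12 = 1100_2 (binary, LSB first: 0011)
Double-and-add from P = (5, 1):
  bit 0 = 0: acc unchanged = O
  bit 1 = 0: acc unchanged = O
  bit 2 = 1: acc = O + (13, 18) = (13, 18)
  bit 3 = 1: acc = (13, 18) + (17, 3) = (9, 5)

12P = (9, 5)


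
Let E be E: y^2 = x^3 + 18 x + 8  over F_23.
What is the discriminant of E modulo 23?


4 a^3 + 27 b^2 = 4*18^3 + 27*8^2 = 23328 + 1728 = 25056
Delta = -16 * (25056) = -400896
Delta mod 23 = 17

Delta = 17 (mod 23)


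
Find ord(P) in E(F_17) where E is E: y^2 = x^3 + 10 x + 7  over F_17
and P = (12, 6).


Compute successive multiples of P until we hit O:
  1P = (12, 6)
  2P = (10, 11)
  3P = (14, 16)
  4P = (16, 8)
  5P = (2, 16)
  6P = (4, 3)
  7P = (3, 8)
  8P = (1, 1)
  ... (continuing to 21P)
  21P = O

ord(P) = 21


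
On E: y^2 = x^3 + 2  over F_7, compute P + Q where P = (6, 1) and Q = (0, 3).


P != Q, so use the chord formula.
s = (y2 - y1) / (x2 - x1) = (2) / (1) mod 7 = 2
x3 = s^2 - x1 - x2 mod 7 = 2^2 - 6 - 0 = 5
y3 = s (x1 - x3) - y1 mod 7 = 2 * (6 - 5) - 1 = 1

P + Q = (5, 1)


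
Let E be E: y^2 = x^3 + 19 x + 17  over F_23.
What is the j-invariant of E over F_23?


Delta = -16(4 a^3 + 27 b^2) mod 23 = 21
-1728 * (4 a)^3 = -1728 * (4*19)^3 mod 23 = 6
j = 6 * 21^(-1) mod 23 = 20

j = 20 (mod 23)


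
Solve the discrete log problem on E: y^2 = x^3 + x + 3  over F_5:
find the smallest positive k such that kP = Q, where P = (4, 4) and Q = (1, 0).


Enumerate multiples of P until we hit Q = (1, 0):
  1P = (4, 4)
  2P = (1, 0)
Match found at i = 2.

k = 2


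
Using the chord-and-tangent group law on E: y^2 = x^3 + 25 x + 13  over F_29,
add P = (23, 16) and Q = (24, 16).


P != Q, so use the chord formula.
s = (y2 - y1) / (x2 - x1) = (0) / (1) mod 29 = 0
x3 = s^2 - x1 - x2 mod 29 = 0^2 - 23 - 24 = 11
y3 = s (x1 - x3) - y1 mod 29 = 0 * (23 - 11) - 16 = 13

P + Q = (11, 13)


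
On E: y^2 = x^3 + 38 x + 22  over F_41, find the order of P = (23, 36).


Compute successive multiples of P until we hit O:
  1P = (23, 36)
  2P = (28, 18)
  3P = (21, 6)
  4P = (17, 13)
  5P = (10, 7)
  6P = (4, 19)
  7P = (24, 30)
  8P = (30, 6)
  ... (continuing to 47P)
  47P = O

ord(P) = 47


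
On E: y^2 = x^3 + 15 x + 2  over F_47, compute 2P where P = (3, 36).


Doubling: s = (3 x1^2 + a) / (2 y1)
s = (3*3^2 + 15) / (2*36) mod 47 = 28
x3 = s^2 - 2 x1 mod 47 = 28^2 - 2*3 = 26
y3 = s (x1 - x3) - y1 mod 47 = 28 * (3 - 26) - 36 = 25

2P = (26, 25)


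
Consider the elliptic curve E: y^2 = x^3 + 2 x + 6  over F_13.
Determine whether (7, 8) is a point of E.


Check whether y^2 = x^3 + 2 x + 6 (mod 13) for (x, y) = (7, 8).
LHS: y^2 = 8^2 mod 13 = 12
RHS: x^3 + 2 x + 6 = 7^3 + 2*7 + 6 mod 13 = 12
LHS = RHS

Yes, on the curve


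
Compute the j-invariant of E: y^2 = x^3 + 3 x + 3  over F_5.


Delta = -16(4 a^3 + 27 b^2) mod 5 = 4
-1728 * (4 a)^3 = -1728 * (4*3)^3 mod 5 = 1
j = 1 * 4^(-1) mod 5 = 4

j = 4 (mod 5)


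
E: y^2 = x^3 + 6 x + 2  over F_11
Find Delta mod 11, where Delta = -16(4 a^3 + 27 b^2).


4 a^3 + 27 b^2 = 4*6^3 + 27*2^2 = 864 + 108 = 972
Delta = -16 * (972) = -15552
Delta mod 11 = 2

Delta = 2 (mod 11)


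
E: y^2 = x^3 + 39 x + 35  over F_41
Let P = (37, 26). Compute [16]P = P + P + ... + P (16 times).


k = 16 = 10000_2 (binary, LSB first: 00001)
Double-and-add from P = (37, 26):
  bit 0 = 0: acc unchanged = O
  bit 1 = 0: acc unchanged = O
  bit 2 = 0: acc unchanged = O
  bit 3 = 0: acc unchanged = O
  bit 4 = 1: acc = O + (19, 38) = (19, 38)

16P = (19, 38)


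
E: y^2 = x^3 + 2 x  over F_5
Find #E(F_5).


For each x in F_5, count y with y^2 = x^3 + 2 x + 0 mod 5:
  x = 0: RHS = 0, y in [0]  -> 1 point(s)
Affine points: 1. Add the point at infinity: total = 2.

#E(F_5) = 2


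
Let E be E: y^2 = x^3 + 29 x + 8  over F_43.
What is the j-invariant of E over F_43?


Delta = -16(4 a^3 + 27 b^2) mod 43 = 5
-1728 * (4 a)^3 = -1728 * (4*29)^3 mod 43 = 32
j = 32 * 5^(-1) mod 43 = 15

j = 15 (mod 43)


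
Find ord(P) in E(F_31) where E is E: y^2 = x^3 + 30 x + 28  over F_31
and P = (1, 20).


Compute successive multiples of P until we hit O:
  1P = (1, 20)
  2P = (8, 6)
  3P = (26, 30)
  4P = (24, 8)
  5P = (16, 4)
  6P = (15, 28)
  7P = (9, 2)
  8P = (28, 2)
  ... (continuing to 31P)
  31P = O

ord(P) = 31


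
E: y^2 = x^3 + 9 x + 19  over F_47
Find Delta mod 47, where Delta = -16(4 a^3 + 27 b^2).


4 a^3 + 27 b^2 = 4*9^3 + 27*19^2 = 2916 + 9747 = 12663
Delta = -16 * (12663) = -202608
Delta mod 47 = 9

Delta = 9 (mod 47)


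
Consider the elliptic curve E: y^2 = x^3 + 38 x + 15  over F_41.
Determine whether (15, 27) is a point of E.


Check whether y^2 = x^3 + 38 x + 15 (mod 41) for (x, y) = (15, 27).
LHS: y^2 = 27^2 mod 41 = 32
RHS: x^3 + 38 x + 15 = 15^3 + 38*15 + 15 mod 41 = 24
LHS != RHS

No, not on the curve


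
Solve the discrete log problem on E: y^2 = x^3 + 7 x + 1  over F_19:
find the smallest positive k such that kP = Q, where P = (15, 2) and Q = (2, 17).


Enumerate multiples of P until we hit Q = (2, 17):
  1P = (15, 2)
  2P = (13, 16)
  3P = (2, 2)
  4P = (2, 17)
Match found at i = 4.

k = 4


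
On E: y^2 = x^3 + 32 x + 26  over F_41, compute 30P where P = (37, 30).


k = 30 = 11110_2 (binary, LSB first: 01111)
Double-and-add from P = (37, 30):
  bit 0 = 0: acc unchanged = O
  bit 1 = 1: acc = O + (28, 23) = (28, 23)
  bit 2 = 1: acc = (28, 23) + (34, 19) = (25, 16)
  bit 3 = 1: acc = (25, 16) + (39, 6) = (16, 1)
  bit 4 = 1: acc = (16, 1) + (22, 29) = (2, 37)

30P = (2, 37)
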